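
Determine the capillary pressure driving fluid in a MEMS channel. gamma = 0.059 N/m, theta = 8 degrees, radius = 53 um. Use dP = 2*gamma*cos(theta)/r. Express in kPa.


Step 1: cos(8 deg) = 0.9903
Step 2: Convert r to m: r = 53e-6 m
Step 3: dP = 2 * 0.059 * 0.9903 / 53e-6 = 2204.8 Pa
Step 4: Convert Pa to kPa (divide by 1000).
dP = 2.2 kPa


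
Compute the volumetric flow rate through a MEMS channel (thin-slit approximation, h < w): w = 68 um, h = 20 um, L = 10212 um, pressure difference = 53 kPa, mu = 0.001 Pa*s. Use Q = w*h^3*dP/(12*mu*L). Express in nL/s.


Step 1: Convert all dimensions to SI (meters).
w = 68e-6 m, h = 20e-6 m, L = 10212e-6 m, dP = 53e3 Pa
Step 2: Q = w * h^3 * dP / (12 * mu * L)
Q = 68e-6 * (20e-6)^3 * 53e3 / (12 * 0.001 * 10212e-6) = 2.3527876e-10 m^3/s
Step 3: Convert Q from m^3/s to nL/s (1 m^3 = 1e12 nL, so multiply by 1e12).
Q = 235.279 nL/s


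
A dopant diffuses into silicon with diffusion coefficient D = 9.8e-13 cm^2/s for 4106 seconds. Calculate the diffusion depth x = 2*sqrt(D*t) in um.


Step 1: Compute D*t = 9.8e-13 * 4106 = 4.02388e-09 cm^2
Step 2: sqrt(D*t) = 6.34341e-05 cm
Step 3: x = 2 * 6.34341e-05 cm = 1.268682e-04 cm
Step 4: Convert to um (1 cm = 1e4 um): x = 1.269 um


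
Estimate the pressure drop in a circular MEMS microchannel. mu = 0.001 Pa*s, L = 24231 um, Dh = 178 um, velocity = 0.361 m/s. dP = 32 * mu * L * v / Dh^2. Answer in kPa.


Step 1: Convert to SI: L = 24231e-6 m, Dh = 178e-6 m
Step 2: dP = 32 * 0.001 * 24231e-6 * 0.361 / (178e-6)^2
Step 3: dP = 8834.63 Pa
Step 4: Convert to kPa: dP = 8.83 kPa


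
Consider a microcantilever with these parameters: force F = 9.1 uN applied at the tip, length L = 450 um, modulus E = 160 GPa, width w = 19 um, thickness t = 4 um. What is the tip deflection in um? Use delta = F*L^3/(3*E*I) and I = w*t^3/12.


Step 1: Calculate the second moment of area.
I = w * t^3 / 12 = 19 * 4^3 / 12 = 101.3333 um^4
Step 2: Convert E to consistent units (1 GPa = 1000 uN/um^2).
E = 160 GPa = 160000 uN/um^2
Step 3: Calculate tip deflection.
delta = F * L^3 / (3 * E * I)
delta = 9.1 * 450^3 / (3 * 160000 * 101.3333)
delta = 17.0485 um


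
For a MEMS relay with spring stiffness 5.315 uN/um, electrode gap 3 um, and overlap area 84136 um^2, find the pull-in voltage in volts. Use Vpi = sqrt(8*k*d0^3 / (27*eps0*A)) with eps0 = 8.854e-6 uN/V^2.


Step 1: Compute numerator: 8 * k * d0^3 = 8 * 5.315 * 3^3 = 1148.04
Step 2: Compute denominator: 27 * eps0 * A = 27 * 8.854e-6 * 84136 = 20.113384
Step 3: Vpi = sqrt(1148.04 / 20.113384)
Vpi = 7.56 V


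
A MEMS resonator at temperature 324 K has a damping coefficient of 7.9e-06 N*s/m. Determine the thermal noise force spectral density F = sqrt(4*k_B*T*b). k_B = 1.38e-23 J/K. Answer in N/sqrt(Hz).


Step 1: Compute 4 * k_B * T * b
= 4 * 1.38e-23 * 324 * 7.9e-06
= 1.4129e-25 N^2/Hz
Step 2: F_noise = sqrt(1.4129e-25)
F_noise = 3.76e-13 N/sqrt(Hz)


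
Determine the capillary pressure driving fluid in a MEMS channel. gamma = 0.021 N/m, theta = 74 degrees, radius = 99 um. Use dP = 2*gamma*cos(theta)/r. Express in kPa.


Step 1: cos(74 deg) = 0.2756
Step 2: Convert r to m: r = 99e-6 m
Step 3: dP = 2 * 0.021 * 0.2756 / 99e-6 = 116.9 Pa
Step 4: Convert Pa to kPa (divide by 1000).
dP = 0.12 kPa


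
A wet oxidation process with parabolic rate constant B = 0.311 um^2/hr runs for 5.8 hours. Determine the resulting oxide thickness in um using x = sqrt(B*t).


Step 1: Compute B*t = 0.311 * 5.8 = 1.8038
Step 2: x = sqrt(1.8038)
x = 1.343 um


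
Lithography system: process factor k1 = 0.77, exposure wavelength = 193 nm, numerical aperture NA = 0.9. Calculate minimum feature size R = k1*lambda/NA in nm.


Step 1: Identify values: k1 = 0.77, lambda = 193 nm, NA = 0.9
Step 2: R = k1 * lambda / NA
R = 0.77 * 193 / 0.9
R = 165.1 nm


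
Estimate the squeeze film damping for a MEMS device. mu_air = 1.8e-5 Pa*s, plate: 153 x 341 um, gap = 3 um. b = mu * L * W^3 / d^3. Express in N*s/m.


Step 1: Convert to SI.
L = 153e-6 m, W = 341e-6 m, d = 3e-6 m
Step 2: W^3 = (341e-6)^3 = 3.97e-11 m^3
Step 3: d^3 = (3e-6)^3 = 2.70e-17 m^3
Step 4: b = 1.8e-5 * 153e-6 * 3.97e-11 / 2.70e-17
b = 4.04e-03 N*s/m


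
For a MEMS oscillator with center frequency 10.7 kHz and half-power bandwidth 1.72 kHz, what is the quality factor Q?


Step 1: Q = f0 / bandwidth
Step 2: Q = 10.7 / 1.72
Q = 6.2


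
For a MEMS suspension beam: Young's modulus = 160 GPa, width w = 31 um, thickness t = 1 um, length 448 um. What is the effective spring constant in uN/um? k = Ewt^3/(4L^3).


Step 1: Convert E to consistent units (1 GPa = 1000 uN/um^2).
E = 160 GPa = 160000 uN/um^2
Step 2: Compute t^3 = 1^3 = 1
Step 3: Compute L^3 = 448^3 = 89915392
Step 4: k = 160000 * 31 * 1 / (4 * 89915392)
k = 0.0138 uN/um


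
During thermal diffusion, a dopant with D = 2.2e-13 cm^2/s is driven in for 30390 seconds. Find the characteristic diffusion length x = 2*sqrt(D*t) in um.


Step 1: Compute D*t = 2.2e-13 * 30390 = 6.6858e-09 cm^2
Step 2: sqrt(D*t) = 8.17667e-05 cm
Step 3: x = 2 * 8.17667e-05 cm = 1.635334e-04 cm
Step 4: Convert to um (1 cm = 1e4 um): x = 1.635 um


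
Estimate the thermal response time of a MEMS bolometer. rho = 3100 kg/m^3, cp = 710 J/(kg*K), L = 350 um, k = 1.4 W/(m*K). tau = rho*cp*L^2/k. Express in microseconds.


Step 1: Convert L to m: L = 350e-6 m
Step 2: L^2 = (350e-6)^2 = 1.225e-07 m^2
Step 3: tau = 3100 * 710 * 1.225e-07 / 1.4 = 1.925875e-01 s
Step 4: Convert to microseconds (multiply by 1e6).
tau = 192587.5 us


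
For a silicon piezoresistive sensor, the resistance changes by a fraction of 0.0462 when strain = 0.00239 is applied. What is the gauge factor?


Step 1: Identify values.
dR/R = 0.0462, strain = 0.00239
Step 2: GF = (dR/R) / strain = 0.0462 / 0.00239
GF = 19.3


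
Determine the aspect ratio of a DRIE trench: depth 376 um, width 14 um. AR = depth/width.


Step 1: AR = depth / width
Step 2: AR = 376 / 14
AR = 26.9


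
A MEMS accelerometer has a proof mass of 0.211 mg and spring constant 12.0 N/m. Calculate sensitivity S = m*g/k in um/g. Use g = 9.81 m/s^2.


Step 1: Convert mass: m = 0.211 mg = 2.11e-07 kg
Step 2: S = m * g / k = 2.11e-07 * 9.81 / 12.0
Step 3: S = 1.72e-07 m/g
Step 4: Convert to um/g: S = 0.172 um/g


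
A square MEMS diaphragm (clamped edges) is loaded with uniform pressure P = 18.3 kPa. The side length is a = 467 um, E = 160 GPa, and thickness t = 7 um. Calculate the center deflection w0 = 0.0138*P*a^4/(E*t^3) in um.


Step 1: Convert pressure to compatible units (E is in GPa, so P in GPa).
P = 18.3 kPa = 18.3e-6 GPa
Step 2: Compute numerator: 0.0138 * P * a^4.
a^4 = 467^4 = 47562811921
numerator = 0.0138 * 18.3e-6 * 47562811921 = 1.20115e+04
Step 3: Compute denominator: E * t^3 = 160 * 7^3 = 54880
Step 4: w0 = numerator / denominator = 1.20115e+04 / 54880 = 0.2189 um


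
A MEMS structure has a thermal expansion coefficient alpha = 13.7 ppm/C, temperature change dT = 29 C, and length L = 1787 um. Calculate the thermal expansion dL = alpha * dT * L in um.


Step 1: Convert CTE: alpha = 13.7 ppm/C = 13.7e-6 /C
Step 2: dL = 13.7e-6 * 29 * 1787
dL = 0.71 um


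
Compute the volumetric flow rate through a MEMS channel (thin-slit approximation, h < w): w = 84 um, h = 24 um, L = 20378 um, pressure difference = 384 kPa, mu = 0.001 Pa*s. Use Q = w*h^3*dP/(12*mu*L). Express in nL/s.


Step 1: Convert all dimensions to SI (meters).
w = 84e-6 m, h = 24e-6 m, L = 20378e-6 m, dP = 384e3 Pa
Step 2: Q = w * h^3 * dP / (12 * mu * L)
Q = 84e-6 * (24e-6)^3 * 384e3 / (12 * 0.001 * 20378e-6) = 1.82348179e-09 m^3/s
Step 3: Convert Q from m^3/s to nL/s (1 m^3 = 1e12 nL, so multiply by 1e12).
Q = 1823.482 nL/s


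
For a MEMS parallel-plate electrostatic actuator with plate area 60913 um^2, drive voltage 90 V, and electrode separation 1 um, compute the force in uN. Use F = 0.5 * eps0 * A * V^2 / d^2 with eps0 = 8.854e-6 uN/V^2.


Step 1: Identify parameters.
eps0 = 8.854e-6 uN/V^2, A = 60913 um^2, V = 90 V, d = 1 um
Step 2: Compute V^2 = 90^2 = 8100
Step 3: Compute d^2 = 1^2 = 1
Step 4: F = 0.5 * 8.854e-6 * 60913 * 8100 / 1
F = 2184.261 uN


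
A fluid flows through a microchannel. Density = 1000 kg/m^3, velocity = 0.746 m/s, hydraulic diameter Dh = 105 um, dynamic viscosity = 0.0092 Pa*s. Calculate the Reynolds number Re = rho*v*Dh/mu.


Step 1: Convert Dh to meters: Dh = 105e-6 m
Step 2: Re = rho * v * Dh / mu
Re = 1000 * 0.746 * 105e-6 / 0.0092
Re = 8.514


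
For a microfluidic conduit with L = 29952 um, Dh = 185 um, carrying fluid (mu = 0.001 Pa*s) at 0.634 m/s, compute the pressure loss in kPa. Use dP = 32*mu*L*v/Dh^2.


Step 1: Convert to SI: L = 29952e-6 m, Dh = 185e-6 m
Step 2: dP = 32 * 0.001 * 29952e-6 * 0.634 / (185e-6)^2
Step 3: dP = 17755.04 Pa
Step 4: Convert to kPa: dP = 17.76 kPa


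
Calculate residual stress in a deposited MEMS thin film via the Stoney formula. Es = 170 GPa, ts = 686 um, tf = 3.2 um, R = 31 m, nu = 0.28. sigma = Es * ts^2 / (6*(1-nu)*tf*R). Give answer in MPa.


Step 1: Compute numerator: Es * ts^2 = 170 * 686^2 = 80001320 (GPa*um^2)
Step 2: Compute denominator (R in um): 6*(1-nu)*tf*R = 6*0.72*3.2*31e6 = 428544000.0 (um^2)
Step 3: sigma (GPa) = 80001320 / 428544000.0 = 1.86682e-01 GPa
Step 4: Convert to MPa (x1000): sigma = 186.7 MPa


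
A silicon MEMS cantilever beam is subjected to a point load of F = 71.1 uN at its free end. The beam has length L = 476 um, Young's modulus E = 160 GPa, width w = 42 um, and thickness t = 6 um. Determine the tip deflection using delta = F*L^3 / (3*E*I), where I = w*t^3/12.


Step 1: Calculate the second moment of area.
I = w * t^3 / 12 = 42 * 6^3 / 12 = 756.0 um^4
Step 2: Convert E to consistent units (1 GPa = 1000 uN/um^2).
E = 160 GPa = 160000 uN/um^2
Step 3: Calculate tip deflection.
delta = F * L^3 / (3 * E * I)
delta = 71.1 * 476^3 / (3 * 160000 * 756.0)
delta = 21.1314 um


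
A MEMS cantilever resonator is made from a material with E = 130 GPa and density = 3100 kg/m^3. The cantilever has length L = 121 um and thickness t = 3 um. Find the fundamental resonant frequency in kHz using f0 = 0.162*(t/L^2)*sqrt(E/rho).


Step 1: Convert units to SI.
t_SI = 3e-6 m, L_SI = 121e-6 m
Step 2: Calculate sqrt(E/rho).
sqrt(130e9 / 3100) = 6475.76 m/s
Step 3: Compute f0.
f0 = 0.162 * 3e-6 / (121e-6)^2 * 6475.76 = 214959.3 Hz = 214.96 kHz


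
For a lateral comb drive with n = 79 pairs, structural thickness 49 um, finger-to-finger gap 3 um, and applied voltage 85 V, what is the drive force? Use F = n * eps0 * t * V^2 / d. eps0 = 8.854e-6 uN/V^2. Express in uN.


Step 1: Parameters: n=79, eps0=8.854e-6 uN/V^2, t=49 um, V=85 V, d=3 um
Step 2: V^2 = 7225
Step 3: F = 79 * 8.854e-6 * 49 * 7225 / 3
F = 82.543 uN


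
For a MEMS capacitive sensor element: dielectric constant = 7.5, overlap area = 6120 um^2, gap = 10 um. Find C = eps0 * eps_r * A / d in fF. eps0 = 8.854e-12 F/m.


Step 1: Convert area to m^2: A = 6120e-12 m^2
Step 2: Convert gap to m: d = 10e-6 m
Step 3: C = eps0 * eps_r * A / d
C = 8.854e-12 * 7.5 * 6120e-12 / 10e-6
Step 4: Convert to fF (multiply by 1e15).
C = 40.64 fF


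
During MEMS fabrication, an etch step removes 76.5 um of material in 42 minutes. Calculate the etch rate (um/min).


Step 1: Etch rate = depth / time
Step 2: rate = 76.5 / 42
rate = 1.821 um/min


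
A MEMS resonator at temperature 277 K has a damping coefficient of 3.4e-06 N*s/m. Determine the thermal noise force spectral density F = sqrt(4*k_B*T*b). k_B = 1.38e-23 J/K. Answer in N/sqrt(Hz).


Step 1: Compute 4 * k_B * T * b
= 4 * 1.38e-23 * 277 * 3.4e-06
= 5.1987e-26 N^2/Hz
Step 2: F_noise = sqrt(5.1987e-26)
F_noise = 2.28e-13 N/sqrt(Hz)


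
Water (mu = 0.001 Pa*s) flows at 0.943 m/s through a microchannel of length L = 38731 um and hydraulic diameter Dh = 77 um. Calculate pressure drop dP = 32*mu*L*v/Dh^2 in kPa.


Step 1: Convert to SI: L = 38731e-6 m, Dh = 77e-6 m
Step 2: dP = 32 * 0.001 * 38731e-6 * 0.943 / (77e-6)^2
Step 3: dP = 197123.74 Pa
Step 4: Convert to kPa: dP = 197.12 kPa


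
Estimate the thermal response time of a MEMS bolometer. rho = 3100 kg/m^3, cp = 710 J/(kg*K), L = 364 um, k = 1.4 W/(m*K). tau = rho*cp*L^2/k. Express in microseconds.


Step 1: Convert L to m: L = 364e-6 m
Step 2: L^2 = (364e-6)^2 = 1.32496e-07 m^2
Step 3: tau = 3100 * 710 * 1.32496e-07 / 1.4 = 2.0830264e-01 s
Step 4: Convert to microseconds (multiply by 1e6).
tau = 208302.64 us


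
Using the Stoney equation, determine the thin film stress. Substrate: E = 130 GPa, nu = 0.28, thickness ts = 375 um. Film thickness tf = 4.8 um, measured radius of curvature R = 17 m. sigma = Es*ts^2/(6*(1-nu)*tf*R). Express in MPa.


Step 1: Compute numerator: Es * ts^2 = 130 * 375^2 = 18281250 (GPa*um^2)
Step 2: Compute denominator (R in um): 6*(1-nu)*tf*R = 6*0.72*4.8*17e6 = 352512000.0 (um^2)
Step 3: sigma (GPa) = 18281250 / 352512000.0 = 5.186e-02 GPa
Step 4: Convert to MPa (x1000): sigma = 51.9 MPa


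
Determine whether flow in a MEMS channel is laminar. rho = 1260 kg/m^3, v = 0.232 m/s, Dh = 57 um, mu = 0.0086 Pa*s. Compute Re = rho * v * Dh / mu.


Step 1: Convert Dh to meters: Dh = 57e-6 m
Step 2: Re = rho * v * Dh / mu
Re = 1260 * 0.232 * 57e-6 / 0.0086
Re = 1.937
Since Re = 1.937 is below ~2300, the flow is laminar.


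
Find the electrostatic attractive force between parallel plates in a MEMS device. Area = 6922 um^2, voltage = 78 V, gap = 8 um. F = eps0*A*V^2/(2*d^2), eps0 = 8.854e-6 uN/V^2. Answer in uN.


Step 1: Identify parameters.
eps0 = 8.854e-6 uN/V^2, A = 6922 um^2, V = 78 V, d = 8 um
Step 2: Compute V^2 = 78^2 = 6084
Step 3: Compute d^2 = 8^2 = 64
Step 4: F = 0.5 * 8.854e-6 * 6922 * 6084 / 64
F = 2.913 uN


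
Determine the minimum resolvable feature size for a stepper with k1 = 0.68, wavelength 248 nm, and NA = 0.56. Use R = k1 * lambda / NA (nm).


Step 1: Identify values: k1 = 0.68, lambda = 248 nm, NA = 0.56
Step 2: R = k1 * lambda / NA
R = 0.68 * 248 / 0.56
R = 301.1 nm


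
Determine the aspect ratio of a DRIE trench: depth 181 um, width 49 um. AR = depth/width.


Step 1: AR = depth / width
Step 2: AR = 181 / 49
AR = 3.7


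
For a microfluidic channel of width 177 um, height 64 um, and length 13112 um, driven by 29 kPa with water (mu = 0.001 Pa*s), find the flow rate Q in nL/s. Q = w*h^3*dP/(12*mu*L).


Step 1: Convert all dimensions to SI (meters).
w = 177e-6 m, h = 64e-6 m, L = 13112e-6 m, dP = 29e3 Pa
Step 2: Q = w * h^3 * dP / (12 * mu * L)
Q = 177e-6 * (64e-6)^3 * 29e3 / (12 * 0.001 * 13112e-6) = 8.55186821e-09 m^3/s
Step 3: Convert Q from m^3/s to nL/s (1 m^3 = 1e12 nL, so multiply by 1e12).
Q = 8551.868 nL/s


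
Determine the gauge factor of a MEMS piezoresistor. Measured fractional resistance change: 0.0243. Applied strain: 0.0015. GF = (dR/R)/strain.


Step 1: Identify values.
dR/R = 0.0243, strain = 0.0015
Step 2: GF = (dR/R) / strain = 0.0243 / 0.0015
GF = 16.2


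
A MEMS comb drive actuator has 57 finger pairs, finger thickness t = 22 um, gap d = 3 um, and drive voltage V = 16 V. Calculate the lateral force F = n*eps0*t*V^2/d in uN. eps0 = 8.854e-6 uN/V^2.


Step 1: Parameters: n=57, eps0=8.854e-6 uN/V^2, t=22 um, V=16 V, d=3 um
Step 2: V^2 = 256
Step 3: F = 57 * 8.854e-6 * 22 * 256 / 3
F = 0.947 uN


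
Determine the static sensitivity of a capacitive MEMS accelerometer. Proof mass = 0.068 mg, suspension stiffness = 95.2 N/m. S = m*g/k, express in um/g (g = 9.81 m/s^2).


Step 1: Convert mass: m = 0.068 mg = 6.80e-08 kg
Step 2: S = m * g / k = 6.80e-08 * 9.81 / 95.2
Step 3: S = 7.01e-09 m/g
Step 4: Convert to um/g: S = 0.007 um/g


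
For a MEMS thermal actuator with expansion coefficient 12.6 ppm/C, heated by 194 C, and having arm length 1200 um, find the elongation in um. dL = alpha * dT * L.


Step 1: Convert CTE: alpha = 12.6 ppm/C = 12.6e-6 /C
Step 2: dL = 12.6e-6 * 194 * 1200
dL = 2.9333 um


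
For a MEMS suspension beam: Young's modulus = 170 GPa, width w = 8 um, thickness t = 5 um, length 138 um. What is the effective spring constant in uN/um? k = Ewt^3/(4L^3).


Step 1: Convert E to consistent units (1 GPa = 1000 uN/um^2).
E = 170 GPa = 170000 uN/um^2
Step 2: Compute t^3 = 5^3 = 125
Step 3: Compute L^3 = 138^3 = 2628072
Step 4: k = 170000 * 8 * 125 / (4 * 2628072)
k = 16.1716 uN/um


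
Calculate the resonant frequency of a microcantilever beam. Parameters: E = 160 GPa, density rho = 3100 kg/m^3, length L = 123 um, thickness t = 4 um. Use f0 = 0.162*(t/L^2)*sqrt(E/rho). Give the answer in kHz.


Step 1: Convert units to SI.
t_SI = 4e-6 m, L_SI = 123e-6 m
Step 2: Calculate sqrt(E/rho).
sqrt(160e9 / 3100) = 7184.21 m/s
Step 3: Compute f0.
f0 = 0.162 * 4e-6 / (123e-6)^2 * 7184.21 = 307711.6 Hz = 307.71 kHz


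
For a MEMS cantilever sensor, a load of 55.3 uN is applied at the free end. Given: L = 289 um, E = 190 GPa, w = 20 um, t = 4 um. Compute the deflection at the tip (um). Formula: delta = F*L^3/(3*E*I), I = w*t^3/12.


Step 1: Calculate the second moment of area.
I = w * t^3 / 12 = 20 * 4^3 / 12 = 106.6667 um^4
Step 2: Convert E to consistent units (1 GPa = 1000 uN/um^2).
E = 190 GPa = 190000 uN/um^2
Step 3: Calculate tip deflection.
delta = F * L^3 / (3 * E * I)
delta = 55.3 * 289^3 / (3 * 190000 * 106.6667)
delta = 21.9541 um


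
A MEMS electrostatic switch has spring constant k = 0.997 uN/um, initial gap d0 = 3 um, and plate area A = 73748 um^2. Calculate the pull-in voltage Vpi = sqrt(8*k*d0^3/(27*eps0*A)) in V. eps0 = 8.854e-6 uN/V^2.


Step 1: Compute numerator: 8 * k * d0^3 = 8 * 0.997 * 3^3 = 215.352
Step 2: Compute denominator: 27 * eps0 * A = 27 * 8.854e-6 * 73748 = 17.630049
Step 3: Vpi = sqrt(215.352 / 17.630049)
Vpi = 3.5 V


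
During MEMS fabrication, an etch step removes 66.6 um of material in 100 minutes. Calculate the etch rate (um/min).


Step 1: Etch rate = depth / time
Step 2: rate = 66.6 / 100
rate = 0.666 um/min


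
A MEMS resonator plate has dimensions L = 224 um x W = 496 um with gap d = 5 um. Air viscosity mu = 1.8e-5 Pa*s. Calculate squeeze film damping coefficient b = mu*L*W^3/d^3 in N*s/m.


Step 1: Convert to SI.
L = 224e-6 m, W = 496e-6 m, d = 5e-6 m
Step 2: W^3 = (496e-6)^3 = 1.22e-10 m^3
Step 3: d^3 = (5e-6)^3 = 1.25e-16 m^3
Step 4: b = 1.8e-5 * 224e-6 * 1.22e-10 / 1.25e-16
b = 3.94e-03 N*s/m


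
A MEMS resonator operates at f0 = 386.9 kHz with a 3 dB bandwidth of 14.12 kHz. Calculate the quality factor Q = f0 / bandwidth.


Step 1: Q = f0 / bandwidth
Step 2: Q = 386.9 / 14.12
Q = 27.4


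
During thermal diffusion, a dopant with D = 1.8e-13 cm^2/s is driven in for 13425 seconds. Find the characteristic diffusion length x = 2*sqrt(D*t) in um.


Step 1: Compute D*t = 1.8e-13 * 13425 = 2.4165e-09 cm^2
Step 2: sqrt(D*t) = 4.9158e-05 cm
Step 3: x = 2 * 4.9158e-05 cm = 9.8316e-05 cm
Step 4: Convert to um (1 cm = 1e4 um): x = 0.983 um


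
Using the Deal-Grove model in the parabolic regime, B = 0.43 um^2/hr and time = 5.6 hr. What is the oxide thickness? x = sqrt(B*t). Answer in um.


Step 1: Compute B*t = 0.43 * 5.6 = 2.408
Step 2: x = sqrt(2.408)
x = 1.552 um


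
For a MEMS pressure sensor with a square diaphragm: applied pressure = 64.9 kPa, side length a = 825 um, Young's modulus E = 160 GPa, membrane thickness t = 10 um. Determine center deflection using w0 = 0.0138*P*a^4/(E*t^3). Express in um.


Step 1: Convert pressure to compatible units (E is in GPa, so P in GPa).
P = 64.9 kPa = 64.9e-6 GPa
Step 2: Compute numerator: 0.0138 * P * a^4.
a^4 = 825^4 = 463250390625
numerator = 0.0138 * 64.9e-6 * 463250390625 = 4.148963e+05
Step 3: Compute denominator: E * t^3 = 160 * 10^3 = 160000
Step 4: w0 = numerator / denominator = 4.148963e+05 / 160000 = 2.5931 um


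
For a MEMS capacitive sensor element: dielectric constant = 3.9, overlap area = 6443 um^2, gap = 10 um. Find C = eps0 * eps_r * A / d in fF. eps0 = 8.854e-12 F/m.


Step 1: Convert area to m^2: A = 6443e-12 m^2
Step 2: Convert gap to m: d = 10e-6 m
Step 3: C = eps0 * eps_r * A / d
C = 8.854e-12 * 3.9 * 6443e-12 / 10e-6
Step 4: Convert to fF (multiply by 1e15).
C = 22.25 fF


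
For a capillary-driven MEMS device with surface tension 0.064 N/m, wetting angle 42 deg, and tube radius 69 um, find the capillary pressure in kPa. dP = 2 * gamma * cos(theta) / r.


Step 1: cos(42 deg) = 0.7431
Step 2: Convert r to m: r = 69e-6 m
Step 3: dP = 2 * 0.064 * 0.7431 / 69e-6 = 1378.5 Pa
Step 4: Convert Pa to kPa (divide by 1000).
dP = 1.38 kPa


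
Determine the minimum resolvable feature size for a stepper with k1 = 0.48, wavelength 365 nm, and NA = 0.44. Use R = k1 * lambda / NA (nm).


Step 1: Identify values: k1 = 0.48, lambda = 365 nm, NA = 0.44
Step 2: R = k1 * lambda / NA
R = 0.48 * 365 / 0.44
R = 398.2 nm


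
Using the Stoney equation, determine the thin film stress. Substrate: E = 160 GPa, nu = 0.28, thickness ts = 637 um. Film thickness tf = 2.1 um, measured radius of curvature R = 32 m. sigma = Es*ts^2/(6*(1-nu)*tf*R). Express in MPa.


Step 1: Compute numerator: Es * ts^2 = 160 * 637^2 = 64923040 (GPa*um^2)
Step 2: Compute denominator (R in um): 6*(1-nu)*tf*R = 6*0.72*2.1*32e6 = 290304000.0 (um^2)
Step 3: sigma (GPa) = 64923040 / 290304000.0 = 2.23638e-01 GPa
Step 4: Convert to MPa (x1000): sigma = 223.6 MPa


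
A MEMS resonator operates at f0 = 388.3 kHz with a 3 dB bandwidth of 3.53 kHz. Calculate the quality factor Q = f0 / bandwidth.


Step 1: Q = f0 / bandwidth
Step 2: Q = 388.3 / 3.53
Q = 110.0


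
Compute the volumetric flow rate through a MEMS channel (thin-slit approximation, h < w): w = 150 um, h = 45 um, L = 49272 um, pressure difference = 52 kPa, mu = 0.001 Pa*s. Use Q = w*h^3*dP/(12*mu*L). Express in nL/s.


Step 1: Convert all dimensions to SI (meters).
w = 150e-6 m, h = 45e-6 m, L = 49272e-6 m, dP = 52e3 Pa
Step 2: Q = w * h^3 * dP / (12 * mu * L)
Q = 150e-6 * (45e-6)^3 * 52e3 / (12 * 0.001 * 49272e-6) = 1.20212798e-09 m^3/s
Step 3: Convert Q from m^3/s to nL/s (1 m^3 = 1e12 nL, so multiply by 1e12).
Q = 1202.128 nL/s


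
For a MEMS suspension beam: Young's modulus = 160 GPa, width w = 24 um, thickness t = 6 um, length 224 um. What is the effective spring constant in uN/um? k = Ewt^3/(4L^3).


Step 1: Convert E to consistent units (1 GPa = 1000 uN/um^2).
E = 160 GPa = 160000 uN/um^2
Step 2: Compute t^3 = 6^3 = 216
Step 3: Compute L^3 = 224^3 = 11239424
Step 4: k = 160000 * 24 * 216 / (4 * 11239424)
k = 18.4493 uN/um


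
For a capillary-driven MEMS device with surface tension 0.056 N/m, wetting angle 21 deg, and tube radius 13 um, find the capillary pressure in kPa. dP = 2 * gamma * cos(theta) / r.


Step 1: cos(21 deg) = 0.9336
Step 2: Convert r to m: r = 13e-6 m
Step 3: dP = 2 * 0.056 * 0.9336 / 13e-6 = 8043.3 Pa
Step 4: Convert Pa to kPa (divide by 1000).
dP = 8.04 kPa


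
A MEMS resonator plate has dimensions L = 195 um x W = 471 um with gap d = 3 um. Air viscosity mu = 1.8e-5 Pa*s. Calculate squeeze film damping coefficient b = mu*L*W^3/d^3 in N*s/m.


Step 1: Convert to SI.
L = 195e-6 m, W = 471e-6 m, d = 3e-6 m
Step 2: W^3 = (471e-6)^3 = 1.04e-10 m^3
Step 3: d^3 = (3e-6)^3 = 2.70e-17 m^3
Step 4: b = 1.8e-5 * 195e-6 * 1.04e-10 / 2.70e-17
b = 1.36e-02 N*s/m


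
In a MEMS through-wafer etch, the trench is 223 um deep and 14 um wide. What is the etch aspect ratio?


Step 1: AR = depth / width
Step 2: AR = 223 / 14
AR = 15.9


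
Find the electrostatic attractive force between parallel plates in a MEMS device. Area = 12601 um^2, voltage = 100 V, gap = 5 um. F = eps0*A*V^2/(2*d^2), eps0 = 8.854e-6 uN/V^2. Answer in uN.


Step 1: Identify parameters.
eps0 = 8.854e-6 uN/V^2, A = 12601 um^2, V = 100 V, d = 5 um
Step 2: Compute V^2 = 100^2 = 10000
Step 3: Compute d^2 = 5^2 = 25
Step 4: F = 0.5 * 8.854e-6 * 12601 * 10000 / 25
F = 22.314 uN


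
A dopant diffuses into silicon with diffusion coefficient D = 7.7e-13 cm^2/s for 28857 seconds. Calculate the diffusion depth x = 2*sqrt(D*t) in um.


Step 1: Compute D*t = 7.7e-13 * 28857 = 2.221989e-08 cm^2
Step 2: sqrt(D*t) = 1.49063e-04 cm
Step 3: x = 2 * 1.49063e-04 cm = 2.98126e-04 cm
Step 4: Convert to um (1 cm = 1e4 um): x = 2.981 um


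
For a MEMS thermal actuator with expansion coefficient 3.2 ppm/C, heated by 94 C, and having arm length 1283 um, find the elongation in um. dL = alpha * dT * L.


Step 1: Convert CTE: alpha = 3.2 ppm/C = 3.2e-6 /C
Step 2: dL = 3.2e-6 * 94 * 1283
dL = 0.3859 um


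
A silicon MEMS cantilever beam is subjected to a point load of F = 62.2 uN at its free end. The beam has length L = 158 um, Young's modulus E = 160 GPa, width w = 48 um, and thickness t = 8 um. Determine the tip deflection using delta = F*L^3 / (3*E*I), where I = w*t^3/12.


Step 1: Calculate the second moment of area.
I = w * t^3 / 12 = 48 * 8^3 / 12 = 2048.0 um^4
Step 2: Convert E to consistent units (1 GPa = 1000 uN/um^2).
E = 160 GPa = 160000 uN/um^2
Step 3: Calculate tip deflection.
delta = F * L^3 / (3 * E * I)
delta = 62.2 * 158^3 / (3 * 160000 * 2048.0)
delta = 0.2496 um


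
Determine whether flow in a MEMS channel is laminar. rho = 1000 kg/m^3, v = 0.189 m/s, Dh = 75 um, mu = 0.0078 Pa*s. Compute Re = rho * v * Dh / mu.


Step 1: Convert Dh to meters: Dh = 75e-6 m
Step 2: Re = rho * v * Dh / mu
Re = 1000 * 0.189 * 75e-6 / 0.0078
Re = 1.817
Since Re = 1.817 is below ~2300, the flow is laminar.


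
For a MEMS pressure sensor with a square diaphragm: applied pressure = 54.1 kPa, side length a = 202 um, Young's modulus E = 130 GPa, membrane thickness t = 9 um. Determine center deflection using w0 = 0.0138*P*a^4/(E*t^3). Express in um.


Step 1: Convert pressure to compatible units (E is in GPa, so P in GPa).
P = 54.1 kPa = 54.1e-6 GPa
Step 2: Compute numerator: 0.0138 * P * a^4.
a^4 = 202^4 = 1664966416
numerator = 0.0138 * 54.1e-6 * 1664966416 = 1.243e+03
Step 3: Compute denominator: E * t^3 = 130 * 9^3 = 94770
Step 4: w0 = numerator / denominator = 1.243e+03 / 94770 = 0.0131 um


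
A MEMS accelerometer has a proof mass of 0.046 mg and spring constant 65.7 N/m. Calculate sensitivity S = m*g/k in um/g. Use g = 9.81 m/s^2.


Step 1: Convert mass: m = 0.046 mg = 4.60e-08 kg
Step 2: S = m * g / k = 4.60e-08 * 9.81 / 65.7
Step 3: S = 6.87e-09 m/g
Step 4: Convert to um/g: S = 0.007 um/g


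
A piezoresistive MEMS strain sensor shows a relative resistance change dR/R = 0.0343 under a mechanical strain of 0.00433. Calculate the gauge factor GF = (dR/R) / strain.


Step 1: Identify values.
dR/R = 0.0343, strain = 0.00433
Step 2: GF = (dR/R) / strain = 0.0343 / 0.00433
GF = 7.9


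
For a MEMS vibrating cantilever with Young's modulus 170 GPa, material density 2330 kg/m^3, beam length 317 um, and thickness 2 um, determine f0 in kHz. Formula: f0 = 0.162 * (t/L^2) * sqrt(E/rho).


Step 1: Convert units to SI.
t_SI = 2e-6 m, L_SI = 317e-6 m
Step 2: Calculate sqrt(E/rho).
sqrt(170e9 / 2330) = 8541.74 m/s
Step 3: Compute f0.
f0 = 0.162 * 2e-6 / (317e-6)^2 * 8541.74 = 27540.6 Hz = 27.54 kHz


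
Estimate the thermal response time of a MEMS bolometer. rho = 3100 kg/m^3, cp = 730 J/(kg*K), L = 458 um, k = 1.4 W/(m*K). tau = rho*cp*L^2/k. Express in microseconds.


Step 1: Convert L to m: L = 458e-6 m
Step 2: L^2 = (458e-6)^2 = 2.09764e-07 m^2
Step 3: tau = 3100 * 730 * 2.09764e-07 / 1.4 = 3.3906852286e-01 s
Step 4: Convert to microseconds (multiply by 1e6).
tau = 339068.523 us


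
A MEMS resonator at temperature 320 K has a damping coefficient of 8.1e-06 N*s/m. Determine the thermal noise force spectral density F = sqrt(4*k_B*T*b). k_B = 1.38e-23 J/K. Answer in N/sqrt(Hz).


Step 1: Compute 4 * k_B * T * b
= 4 * 1.38e-23 * 320 * 8.1e-06
= 1.4308e-25 N^2/Hz
Step 2: F_noise = sqrt(1.4308e-25)
F_noise = 3.78e-13 N/sqrt(Hz)


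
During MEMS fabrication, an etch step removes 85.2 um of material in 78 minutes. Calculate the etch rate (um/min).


Step 1: Etch rate = depth / time
Step 2: rate = 85.2 / 78
rate = 1.092 um/min


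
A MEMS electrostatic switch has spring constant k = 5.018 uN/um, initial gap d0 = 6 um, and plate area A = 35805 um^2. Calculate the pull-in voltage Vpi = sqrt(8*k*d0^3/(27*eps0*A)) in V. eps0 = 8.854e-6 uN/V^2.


Step 1: Compute numerator: 8 * k * d0^3 = 8 * 5.018 * 6^3 = 8671.104
Step 2: Compute denominator: 27 * eps0 * A = 27 * 8.854e-6 * 35805 = 8.559472
Step 3: Vpi = sqrt(8671.104 / 8.559472)
Vpi = 31.83 V


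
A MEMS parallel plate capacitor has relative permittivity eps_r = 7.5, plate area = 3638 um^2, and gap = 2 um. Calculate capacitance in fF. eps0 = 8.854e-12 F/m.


Step 1: Convert area to m^2: A = 3638e-12 m^2
Step 2: Convert gap to m: d = 2e-6 m
Step 3: C = eps0 * eps_r * A / d
C = 8.854e-12 * 7.5 * 3638e-12 / 2e-6
Step 4: Convert to fF (multiply by 1e15).
C = 120.79 fF


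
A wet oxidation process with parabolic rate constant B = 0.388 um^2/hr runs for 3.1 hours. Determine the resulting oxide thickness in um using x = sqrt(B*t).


Step 1: Compute B*t = 0.388 * 3.1 = 1.2028
Step 2: x = sqrt(1.2028)
x = 1.097 um


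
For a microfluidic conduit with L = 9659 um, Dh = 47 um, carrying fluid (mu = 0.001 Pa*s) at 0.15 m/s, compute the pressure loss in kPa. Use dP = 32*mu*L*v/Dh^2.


Step 1: Convert to SI: L = 9659e-6 m, Dh = 47e-6 m
Step 2: dP = 32 * 0.001 * 9659e-6 * 0.15 / (47e-6)^2
Step 3: dP = 20988.32 Pa
Step 4: Convert to kPa: dP = 20.99 kPa


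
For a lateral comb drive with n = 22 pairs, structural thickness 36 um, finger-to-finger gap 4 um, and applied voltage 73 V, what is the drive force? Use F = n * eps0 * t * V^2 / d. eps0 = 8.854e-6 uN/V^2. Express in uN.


Step 1: Parameters: n=22, eps0=8.854e-6 uN/V^2, t=36 um, V=73 V, d=4 um
Step 2: V^2 = 5329
Step 3: F = 22 * 8.854e-6 * 36 * 5329 / 4
F = 9.342 uN


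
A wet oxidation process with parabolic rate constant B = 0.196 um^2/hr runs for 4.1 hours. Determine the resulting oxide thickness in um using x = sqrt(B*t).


Step 1: Compute B*t = 0.196 * 4.1 = 0.8036
Step 2: x = sqrt(0.8036)
x = 0.896 um


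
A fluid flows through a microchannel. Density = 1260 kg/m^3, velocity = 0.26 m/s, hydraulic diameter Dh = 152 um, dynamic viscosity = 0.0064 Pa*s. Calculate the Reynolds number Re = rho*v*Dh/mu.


Step 1: Convert Dh to meters: Dh = 152e-6 m
Step 2: Re = rho * v * Dh / mu
Re = 1260 * 0.26 * 152e-6 / 0.0064
Re = 7.781


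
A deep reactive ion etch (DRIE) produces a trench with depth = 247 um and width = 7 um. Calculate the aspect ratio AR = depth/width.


Step 1: AR = depth / width
Step 2: AR = 247 / 7
AR = 35.3


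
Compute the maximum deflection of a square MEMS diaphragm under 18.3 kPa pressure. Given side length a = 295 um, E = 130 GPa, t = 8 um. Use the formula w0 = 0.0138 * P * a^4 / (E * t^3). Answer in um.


Step 1: Convert pressure to compatible units (E is in GPa, so P in GPa).
P = 18.3 kPa = 18.3e-6 GPa
Step 2: Compute numerator: 0.0138 * P * a^4.
a^4 = 295^4 = 7573350625
numerator = 0.0138 * 18.3e-6 * 7573350625 = 1.9126e+03
Step 3: Compute denominator: E * t^3 = 130 * 8^3 = 66560
Step 4: w0 = numerator / denominator = 1.9126e+03 / 66560 = 0.0287 um


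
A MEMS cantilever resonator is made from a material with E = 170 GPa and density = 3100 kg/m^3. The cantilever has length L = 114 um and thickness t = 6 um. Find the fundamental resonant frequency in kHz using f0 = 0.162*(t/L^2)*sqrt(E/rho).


Step 1: Convert units to SI.
t_SI = 6e-6 m, L_SI = 114e-6 m
Step 2: Calculate sqrt(E/rho).
sqrt(170e9 / 3100) = 7405.32 m/s
Step 3: Compute f0.
f0 = 0.162 * 6e-6 / (114e-6)^2 * 7405.32 = 553860.5 Hz = 553.86 kHz


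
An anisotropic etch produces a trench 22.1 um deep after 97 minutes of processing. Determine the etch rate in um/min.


Step 1: Etch rate = depth / time
Step 2: rate = 22.1 / 97
rate = 0.228 um/min


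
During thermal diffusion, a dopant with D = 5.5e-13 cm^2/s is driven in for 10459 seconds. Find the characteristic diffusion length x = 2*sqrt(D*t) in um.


Step 1: Compute D*t = 5.5e-13 * 10459 = 5.75245e-09 cm^2
Step 2: sqrt(D*t) = 7.58449e-05 cm
Step 3: x = 2 * 7.58449e-05 cm = 1.516898e-04 cm
Step 4: Convert to um (1 cm = 1e4 um): x = 1.517 um


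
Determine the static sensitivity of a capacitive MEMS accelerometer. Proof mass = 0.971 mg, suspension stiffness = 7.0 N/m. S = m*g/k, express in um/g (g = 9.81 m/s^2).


Step 1: Convert mass: m = 0.971 mg = 9.71e-07 kg
Step 2: S = m * g / k = 9.71e-07 * 9.81 / 7.0
Step 3: S = 1.36e-06 m/g
Step 4: Convert to um/g: S = 1.361 um/g


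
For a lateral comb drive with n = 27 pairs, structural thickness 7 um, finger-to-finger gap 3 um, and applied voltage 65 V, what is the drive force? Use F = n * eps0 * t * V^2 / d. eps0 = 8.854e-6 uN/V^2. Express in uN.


Step 1: Parameters: n=27, eps0=8.854e-6 uN/V^2, t=7 um, V=65 V, d=3 um
Step 2: V^2 = 4225
Step 3: F = 27 * 8.854e-6 * 7 * 4225 / 3
F = 2.357 uN


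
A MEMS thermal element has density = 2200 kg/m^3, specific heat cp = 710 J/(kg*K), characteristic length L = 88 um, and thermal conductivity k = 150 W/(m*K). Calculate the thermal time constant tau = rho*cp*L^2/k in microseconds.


Step 1: Convert L to m: L = 88e-6 m
Step 2: L^2 = (88e-6)^2 = 7.744e-09 m^2
Step 3: tau = 2200 * 710 * 7.744e-09 / 150 = 8.064085e-05 s
Step 4: Convert to microseconds (multiply by 1e6).
tau = 80.641 us


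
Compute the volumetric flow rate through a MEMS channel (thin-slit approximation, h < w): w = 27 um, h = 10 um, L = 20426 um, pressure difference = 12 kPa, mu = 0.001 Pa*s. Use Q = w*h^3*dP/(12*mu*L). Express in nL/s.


Step 1: Convert all dimensions to SI (meters).
w = 27e-6 m, h = 10e-6 m, L = 20426e-6 m, dP = 12e3 Pa
Step 2: Q = w * h^3 * dP / (12 * mu * L)
Q = 27e-6 * (10e-6)^3 * 12e3 / (12 * 0.001 * 20426e-6) = 1.32184e-12 m^3/s
Step 3: Convert Q from m^3/s to nL/s (1 m^3 = 1e12 nL, so multiply by 1e12).
Q = 1.322 nL/s


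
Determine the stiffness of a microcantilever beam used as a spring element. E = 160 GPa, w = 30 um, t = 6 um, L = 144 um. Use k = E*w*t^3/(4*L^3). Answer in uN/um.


Step 1: Convert E to consistent units (1 GPa = 1000 uN/um^2).
E = 160 GPa = 160000 uN/um^2
Step 2: Compute t^3 = 6^3 = 216
Step 3: Compute L^3 = 144^3 = 2985984
Step 4: k = 160000 * 30 * 216 / (4 * 2985984)
k = 86.8056 uN/um


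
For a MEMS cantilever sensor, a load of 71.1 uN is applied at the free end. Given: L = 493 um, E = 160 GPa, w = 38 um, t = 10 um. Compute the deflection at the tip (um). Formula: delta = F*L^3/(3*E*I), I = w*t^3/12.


Step 1: Calculate the second moment of area.
I = w * t^3 / 12 = 38 * 10^3 / 12 = 3166.6667 um^4
Step 2: Convert E to consistent units (1 GPa = 1000 uN/um^2).
E = 160 GPa = 160000 uN/um^2
Step 3: Calculate tip deflection.
delta = F * L^3 / (3 * E * I)
delta = 71.1 * 493^3 / (3 * 160000 * 3166.6667)
delta = 5.6049 um


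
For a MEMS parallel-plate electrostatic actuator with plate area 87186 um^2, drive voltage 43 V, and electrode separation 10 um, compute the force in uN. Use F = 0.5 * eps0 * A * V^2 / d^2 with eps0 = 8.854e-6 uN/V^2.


Step 1: Identify parameters.
eps0 = 8.854e-6 uN/V^2, A = 87186 um^2, V = 43 V, d = 10 um
Step 2: Compute V^2 = 43^2 = 1849
Step 3: Compute d^2 = 10^2 = 100
Step 4: F = 0.5 * 8.854e-6 * 87186 * 1849 / 100
F = 7.137 uN


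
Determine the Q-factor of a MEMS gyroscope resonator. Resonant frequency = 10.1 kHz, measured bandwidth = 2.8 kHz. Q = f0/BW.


Step 1: Q = f0 / bandwidth
Step 2: Q = 10.1 / 2.8
Q = 3.6


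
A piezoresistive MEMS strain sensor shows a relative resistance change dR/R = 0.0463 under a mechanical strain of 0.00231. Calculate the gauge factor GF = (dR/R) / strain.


Step 1: Identify values.
dR/R = 0.0463, strain = 0.00231
Step 2: GF = (dR/R) / strain = 0.0463 / 0.00231
GF = 20.0


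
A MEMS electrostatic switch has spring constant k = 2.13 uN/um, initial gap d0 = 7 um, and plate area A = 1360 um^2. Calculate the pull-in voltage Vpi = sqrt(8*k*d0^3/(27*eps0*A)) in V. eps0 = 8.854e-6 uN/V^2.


Step 1: Compute numerator: 8 * k * d0^3 = 8 * 2.13 * 7^3 = 5844.72
Step 2: Compute denominator: 27 * eps0 * A = 27 * 8.854e-6 * 1360 = 0.325119
Step 3: Vpi = sqrt(5844.72 / 0.325119)
Vpi = 134.08 V


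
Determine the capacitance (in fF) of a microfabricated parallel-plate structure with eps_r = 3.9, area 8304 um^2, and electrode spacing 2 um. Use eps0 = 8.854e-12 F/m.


Step 1: Convert area to m^2: A = 8304e-12 m^2
Step 2: Convert gap to m: d = 2e-6 m
Step 3: C = eps0 * eps_r * A / d
C = 8.854e-12 * 3.9 * 8304e-12 / 2e-6
Step 4: Convert to fF (multiply by 1e15).
C = 143.37 fF


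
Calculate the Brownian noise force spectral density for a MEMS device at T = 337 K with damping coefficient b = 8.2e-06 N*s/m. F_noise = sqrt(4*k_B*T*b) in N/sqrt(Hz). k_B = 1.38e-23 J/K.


Step 1: Compute 4 * k_B * T * b
= 4 * 1.38e-23 * 337 * 8.2e-06
= 1.5254e-25 N^2/Hz
Step 2: F_noise = sqrt(1.5254e-25)
F_noise = 3.91e-13 N/sqrt(Hz)


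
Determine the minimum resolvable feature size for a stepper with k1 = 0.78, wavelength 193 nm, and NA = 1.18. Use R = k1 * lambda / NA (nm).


Step 1: Identify values: k1 = 0.78, lambda = 193 nm, NA = 1.18
Step 2: R = k1 * lambda / NA
R = 0.78 * 193 / 1.18
R = 127.6 nm


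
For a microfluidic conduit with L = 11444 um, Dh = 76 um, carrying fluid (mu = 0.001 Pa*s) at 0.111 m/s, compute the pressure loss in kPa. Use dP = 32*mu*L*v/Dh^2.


Step 1: Convert to SI: L = 11444e-6 m, Dh = 76e-6 m
Step 2: dP = 32 * 0.001 * 11444e-6 * 0.111 / (76e-6)^2
Step 3: dP = 7037.58 Pa
Step 4: Convert to kPa: dP = 7.04 kPa


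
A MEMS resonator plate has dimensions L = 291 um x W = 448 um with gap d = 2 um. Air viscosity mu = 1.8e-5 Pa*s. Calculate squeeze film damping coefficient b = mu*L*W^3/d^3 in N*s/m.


Step 1: Convert to SI.
L = 291e-6 m, W = 448e-6 m, d = 2e-6 m
Step 2: W^3 = (448e-6)^3 = 8.99e-11 m^3
Step 3: d^3 = (2e-6)^3 = 8.00e-18 m^3
Step 4: b = 1.8e-5 * 291e-6 * 8.99e-11 / 8.00e-18
b = 5.89e-02 N*s/m


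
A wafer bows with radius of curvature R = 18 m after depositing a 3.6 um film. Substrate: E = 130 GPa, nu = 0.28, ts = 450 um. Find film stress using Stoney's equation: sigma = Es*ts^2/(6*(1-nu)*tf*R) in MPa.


Step 1: Compute numerator: Es * ts^2 = 130 * 450^2 = 26325000 (GPa*um^2)
Step 2: Compute denominator (R in um): 6*(1-nu)*tf*R = 6*0.72*3.6*18e6 = 279936000.0 (um^2)
Step 3: sigma (GPa) = 26325000 / 279936000.0 = 9.4039e-02 GPa
Step 4: Convert to MPa (x1000): sigma = 94.0 MPa


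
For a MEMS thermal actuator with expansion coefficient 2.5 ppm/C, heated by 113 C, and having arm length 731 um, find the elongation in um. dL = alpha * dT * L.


Step 1: Convert CTE: alpha = 2.5 ppm/C = 2.5e-6 /C
Step 2: dL = 2.5e-6 * 113 * 731
dL = 0.2065 um


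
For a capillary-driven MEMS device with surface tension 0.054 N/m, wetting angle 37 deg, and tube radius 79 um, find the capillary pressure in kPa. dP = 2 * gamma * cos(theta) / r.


Step 1: cos(37 deg) = 0.7986
Step 2: Convert r to m: r = 79e-6 m
Step 3: dP = 2 * 0.054 * 0.7986 / 79e-6 = 1091.8 Pa
Step 4: Convert Pa to kPa (divide by 1000).
dP = 1.09 kPa


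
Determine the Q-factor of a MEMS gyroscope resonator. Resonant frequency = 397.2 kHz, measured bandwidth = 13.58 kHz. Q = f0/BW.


Step 1: Q = f0 / bandwidth
Step 2: Q = 397.2 / 13.58
Q = 29.2


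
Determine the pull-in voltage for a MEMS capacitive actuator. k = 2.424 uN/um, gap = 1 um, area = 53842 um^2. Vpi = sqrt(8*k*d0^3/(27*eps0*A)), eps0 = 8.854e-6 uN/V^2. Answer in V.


Step 1: Compute numerator: 8 * k * d0^3 = 8 * 2.424 * 1^3 = 19.392
Step 2: Compute denominator: 27 * eps0 * A = 27 * 8.854e-6 * 53842 = 12.871361
Step 3: Vpi = sqrt(19.392 / 12.871361)
Vpi = 1.23 V


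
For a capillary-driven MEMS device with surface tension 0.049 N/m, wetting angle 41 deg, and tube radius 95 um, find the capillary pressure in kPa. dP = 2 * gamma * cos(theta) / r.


Step 1: cos(41 deg) = 0.7547
Step 2: Convert r to m: r = 95e-6 m
Step 3: dP = 2 * 0.049 * 0.7547 / 95e-6 = 778.5 Pa
Step 4: Convert Pa to kPa (divide by 1000).
dP = 0.78 kPa


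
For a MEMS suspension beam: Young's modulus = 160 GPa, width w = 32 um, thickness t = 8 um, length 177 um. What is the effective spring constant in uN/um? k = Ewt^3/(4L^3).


Step 1: Convert E to consistent units (1 GPa = 1000 uN/um^2).
E = 160 GPa = 160000 uN/um^2
Step 2: Compute t^3 = 8^3 = 512
Step 3: Compute L^3 = 177^3 = 5545233
Step 4: k = 160000 * 32 * 512 / (4 * 5545233)
k = 118.1844 uN/um
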